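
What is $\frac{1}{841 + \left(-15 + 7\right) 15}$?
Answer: $\frac{1}{721} \approx 0.001387$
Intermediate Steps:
$\frac{1}{841 + \left(-15 + 7\right) 15} = \frac{1}{841 - 120} = \frac{1}{721}$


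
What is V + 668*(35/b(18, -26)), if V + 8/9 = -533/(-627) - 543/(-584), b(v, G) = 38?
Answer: 676847791/1098504 ≈ 616.15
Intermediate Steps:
V = 978751/1098504 (V = -8/9 + (-533/(-627) - 543/(-584)) = -8/9 + (-533*(-1/627) - 543*(-1/584)) = -8/9 + (533/627 + 543/584) = -8/9 + 651733/366168 = 978751/1098504 ≈ 0.89099)
V + 668*(35/b(18, -26)) = 978751/1098504 + 668*(35/38) = 978751/1098504 + 11690/19 = 676847791/1098504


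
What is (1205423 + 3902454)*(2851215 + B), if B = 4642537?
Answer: 38277163484504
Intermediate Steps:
(1205423 + 3902454)*(2851215 + B) = (1205423 + 3902454)*(2851215 + 4642537) = 5107877*7493752 = 38277163484504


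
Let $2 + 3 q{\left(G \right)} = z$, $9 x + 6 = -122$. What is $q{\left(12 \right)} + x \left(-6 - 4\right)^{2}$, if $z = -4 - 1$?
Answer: $- \frac{12821}{9} \approx -1424.6$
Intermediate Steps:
$x = - \frac{128}{9}$ ($x = - \frac{2}{3} + \frac{1}{9} \left(-122\right) = - \frac{2}{3} - \frac{122}{9} = - \frac{128}{9} \approx -14.222$)
$z = -5$
$q{\left(G \right)} = - \frac{7}{3}$ ($q{\left(G \right)} = - \frac{2}{3} + \frac{1}{3} \left(-5\right) = - \frac{2}{3} - \frac{5}{3} = - \frac{7}{3}$)
$q{\left(12 \right)} + x \left(-6 - 4\right)^{2} = - \frac{7}{3} - \frac{128 \left(-6 - 4\right)^{2}}{9} = - \frac{7}{3} - \frac{128 \left(-10\right)^{2}}{9} = - \frac{7}{3} - \frac{12800}{9} = - \frac{12821}{9}$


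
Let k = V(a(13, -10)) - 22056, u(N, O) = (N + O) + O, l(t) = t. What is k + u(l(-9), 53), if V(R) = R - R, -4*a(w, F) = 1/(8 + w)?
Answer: -21959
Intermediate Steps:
a(w, F) = -1/(4*(8 + w))
V(R) = 0
u(N, O) = N + 2*O
k = -22056 (k = 0 - 22056 = -22056)
k + u(l(-9), 53) = -22056 + (-9 + 2*53) = -22056 + (-9 + 106) = -22056 + 97 = -21959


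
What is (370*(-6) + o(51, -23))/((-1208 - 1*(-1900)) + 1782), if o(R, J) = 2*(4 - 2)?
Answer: -1108/1237 ≈ -0.89572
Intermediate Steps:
o(R, J) = 4 (o(R, J) = 2*2 = 4)
(370*(-6) + o(51, -23))/((-1208 - 1*(-1900)) + 1782) = (370*(-6) + 4)/((-1208 - 1*(-1900)) + 1782) = (-2220 + 4)/((-1208 + 1900) + 1782) = -2216/(692 + 1782) = -2216/2474 = -2216*1/2474 = -1108/1237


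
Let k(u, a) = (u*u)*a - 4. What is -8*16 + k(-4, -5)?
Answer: -212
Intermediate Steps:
k(u, a) = -4 + a*u² (k(u, a) = u²*a - 4 = a*u² - 4 = -4 + a*u²)
-8*16 + k(-4, -5) = -8*16 + (-4 - 5*(-4)²) = -128 + (-4 - 5*16) = -128 + (-4 - 80) = -128 - 84 = -212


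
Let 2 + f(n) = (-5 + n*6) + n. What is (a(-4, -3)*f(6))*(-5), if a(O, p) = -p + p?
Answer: 0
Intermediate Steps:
f(n) = -7 + 7*n (f(n) = -2 + ((-5 + n*6) + n) = -2 + ((-5 + 6*n) + n) = -2 + (-5 + 7*n) = -7 + 7*n)
a(O, p) = 0
(a(-4, -3)*f(6))*(-5) = (0*(-7 + 7*6))*(-5) = (0*(-7 + 42))*(-5) = (0*35)*(-5) = 0*(-5) = 0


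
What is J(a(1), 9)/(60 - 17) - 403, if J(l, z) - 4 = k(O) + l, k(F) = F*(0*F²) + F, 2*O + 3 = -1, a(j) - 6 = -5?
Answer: -17326/43 ≈ -402.93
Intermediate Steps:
a(j) = 1 (a(j) = 6 - 5 = 1)
O = -2 (O = -3/2 + (½)*(-1) = -3/2 - ½ = -2)
k(F) = F (k(F) = F*0 + F = 0 + F = F)
J(l, z) = 2 + l (J(l, z) = 4 + (-2 + l) = 2 + l)
J(a(1), 9)/(60 - 17) - 403 = (2 + 1)/(60 - 17) - 403 = 3/43 - 403 = -17326/43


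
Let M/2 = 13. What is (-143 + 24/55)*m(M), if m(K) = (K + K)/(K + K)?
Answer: -7841/55 ≈ -142.56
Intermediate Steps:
M = 26 (M = 2*13 = 26)
m(K) = 1 (m(K) = (2*K)/((2*K)) = (2*K)*(1/(2*K)) = 1)
(-143 + 24/55)*m(M) = (-143 + 24/55)*1 = -7841/55*1 = -7841/55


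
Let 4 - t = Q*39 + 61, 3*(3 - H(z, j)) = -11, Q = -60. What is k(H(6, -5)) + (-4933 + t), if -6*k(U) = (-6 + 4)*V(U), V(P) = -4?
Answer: -7954/3 ≈ -2651.3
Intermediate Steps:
H(z, j) = 20/3 (H(z, j) = 3 - 1/3*(-11) = 3 + 11/3 = 20/3)
t = 2283 (t = 4 - (-60*39 + 61) = 4 - (-2340 + 61) = 4 - 1*(-2279) = 4 + 2279 = 2283)
k(U) = -4/3 (k(U) = -(-6 + 4)*(-4)/6 = -(-1)*(-4)/3 = -1/6*8 = -4/3)
k(H(6, -5)) + (-4933 + t) = -4/3 + (-4933 + 2283) = -4/3 - 2650 = -7954/3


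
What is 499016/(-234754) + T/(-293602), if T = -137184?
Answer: -28576900724/17231060977 ≈ -1.6585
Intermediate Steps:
499016/(-234754) + T/(-293602) = 499016/(-234754) - 137184/(-293602) = 499016*(-1/234754) - 137184*(-1/293602) = -249508/117377 + 68592/146801 = -28576900724/17231060977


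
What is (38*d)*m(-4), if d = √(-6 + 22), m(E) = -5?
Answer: -760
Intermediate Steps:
d = 4 (d = √16 = 4)
(38*d)*m(-4) = (38*4)*(-5) = 152*(-5) = -760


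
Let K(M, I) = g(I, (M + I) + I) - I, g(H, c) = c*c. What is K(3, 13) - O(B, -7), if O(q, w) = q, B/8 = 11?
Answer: 740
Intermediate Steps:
B = 88 (B = 8*11 = 88)
g(H, c) = c**2
K(M, I) = (M + 2*I)**2 - I (K(M, I) = ((M + I) + I)**2 - I = ((I + M) + I)**2 - I = (M + 2*I)**2 - I)
K(3, 13) - O(B, -7) = ((3 + 2*13)**2 - 1*13) - 1*88 = ((3 + 26)**2 - 13) - 88 = (29**2 - 13) - 88 = (841 - 13) - 88 = 828 - 88 = 740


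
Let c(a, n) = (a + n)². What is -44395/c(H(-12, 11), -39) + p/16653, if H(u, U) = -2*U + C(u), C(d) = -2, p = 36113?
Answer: -28379878/3147417 ≈ -9.0169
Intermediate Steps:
H(u, U) = -2 - 2*U (H(u, U) = -2*U - 2 = -2 - 2*U)
-44395/c(H(-12, 11), -39) + p/16653 = -44395/((-2 - 2*11) - 39)² + 36113/16653 = -44395/((-2 - 22) - 39)² + 36113*(1/16653) = -44395/(-24 - 39)² + 5159/2379 = -44395/((-63)²) + 5159/2379 = -44395/3969 + 5159/2379 = -28379878/3147417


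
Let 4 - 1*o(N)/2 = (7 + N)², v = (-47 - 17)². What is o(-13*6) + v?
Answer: -5978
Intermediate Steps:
v = 4096 (v = (-64)² = 4096)
o(N) = 8 - 2*(7 + N)²
o(-13*6) + v = (8 - 2*(7 - 13*6)²) + 4096 = (8 - 2*(7 - 78)²) + 4096 = (8 - 2*(-71)²) + 4096 = (8 - 2*5041) + 4096 = (8 - 10082) + 4096 = -10074 + 4096 = -5978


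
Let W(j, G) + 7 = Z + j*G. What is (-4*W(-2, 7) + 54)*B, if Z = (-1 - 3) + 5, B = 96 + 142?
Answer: 31892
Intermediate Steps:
B = 238
Z = 1 (Z = -4 + 5 = 1)
W(j, G) = -6 + G*j (W(j, G) = -7 + (1 + j*G) = -7 + (1 + G*j) = -6 + G*j)
(-4*W(-2, 7) + 54)*B = (-4*(-6 + 7*(-2)) + 54)*238 = (-4*(-6 - 14) + 54)*238 = (-4*(-20) + 54)*238 = (80 + 54)*238 = 134*238 = 31892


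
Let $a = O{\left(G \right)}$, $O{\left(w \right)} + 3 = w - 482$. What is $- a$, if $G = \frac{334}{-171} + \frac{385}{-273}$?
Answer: $\frac{1085632}{2223} \approx 488.36$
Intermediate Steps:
$G = - \frac{7477}{2223}$ ($G = 334 \left(- \frac{1}{171}\right) + 385 \left(- \frac{1}{273}\right) = - \frac{334}{171} - \frac{55}{39} = - \frac{7477}{2223} \approx -3.3635$)
$O{\left(w \right)} = -485 + w$ ($O{\left(w \right)} = -3 + \left(w - 482\right) = -3 + \left(-482 + w\right) = -485 + w$)
$a = - \frac{1085632}{2223}$ ($a = -485 - \frac{7477}{2223} = - \frac{1085632}{2223} \approx -488.36$)
$- a = \left(-1\right) \left(- \frac{1085632}{2223}\right) = \frac{1085632}{2223}$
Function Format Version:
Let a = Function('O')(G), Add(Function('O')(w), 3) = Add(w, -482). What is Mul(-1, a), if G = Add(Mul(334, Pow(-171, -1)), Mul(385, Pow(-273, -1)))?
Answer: Rational(1085632, 2223) ≈ 488.36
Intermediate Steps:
G = Rational(-7477, 2223) (G = Add(Mul(334, Rational(-1, 171)), Mul(385, Rational(-1, 273))) = Add(Rational(-334, 171), Rational(-55, 39)) = Rational(-7477, 2223) ≈ -3.3635)
Function('O')(w) = Add(-485, w) (Function('O')(w) = Add(-3, Add(w, -482)) = Add(-3, Add(-482, w)) = Add(-485, w))
a = Rational(-1085632, 2223) (a = Add(-485, Rational(-7477, 2223)) = Rational(-1085632, 2223) ≈ -488.36)
Mul(-1, a) = Mul(-1, Rational(-1085632, 2223)) = Rational(1085632, 2223)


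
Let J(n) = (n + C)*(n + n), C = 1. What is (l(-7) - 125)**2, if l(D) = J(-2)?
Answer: 14641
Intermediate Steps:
J(n) = 2*n*(1 + n) (J(n) = (n + 1)*(n + n) = (1 + n)*(2*n) = 2*n*(1 + n))
l(D) = 4 (l(D) = 2*(-2)*(1 - 2) = 2*(-2)*(-1) = 4)
(l(-7) - 125)**2 = (4 - 125)**2 = (-121)**2 = 14641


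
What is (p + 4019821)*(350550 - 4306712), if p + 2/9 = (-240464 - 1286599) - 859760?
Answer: -58143633790760/9 ≈ -6.4604e+12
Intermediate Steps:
p = -21481409/9 (p = -2/9 + ((-240464 - 1286599) - 859760) = -2/9 + (-1527063 - 859760) = -2/9 - 2386823 = -21481409/9 ≈ -2.3868e+6)
(p + 4019821)*(350550 - 4306712) = (-21481409/9 + 4019821)*(350550 - 4306712) = (14696980/9)*(-3956162) = -58143633790760/9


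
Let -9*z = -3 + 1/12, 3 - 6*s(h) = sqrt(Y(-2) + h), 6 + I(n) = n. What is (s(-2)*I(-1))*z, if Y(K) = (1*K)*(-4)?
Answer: -245/216 + 245*sqrt(6)/648 ≈ -0.20814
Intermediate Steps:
Y(K) = -4*K (Y(K) = K*(-4) = -4*K)
I(n) = -6 + n
s(h) = 1/2 - sqrt(8 + h)/6 (s(h) = 1/2 - sqrt(-4*(-2) + h)/6 = 1/2 - sqrt(8 + h)/6)
z = 35/108 (z = -(-3 + 1/12)/9 = -1/9*(-35/12) = 35/108 ≈ 0.32407)
(s(-2)*I(-1))*z = ((1/2 - sqrt(8 - 2)/6)*(-6 - 1))*(35/108) = ((1/2 - sqrt(6)/6)*(-7))*(35/108) = (-7/2 + 7*sqrt(6)/6)*(35/108) = -245/216 + 245*sqrt(6)/648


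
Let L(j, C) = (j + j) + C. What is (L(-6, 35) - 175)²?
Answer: 23104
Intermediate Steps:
L(j, C) = C + 2*j (L(j, C) = 2*j + C = C + 2*j)
(L(-6, 35) - 175)² = ((35 + 2*(-6)) - 175)² = ((35 - 12) - 175)² = (23 - 175)² = (-152)² = 23104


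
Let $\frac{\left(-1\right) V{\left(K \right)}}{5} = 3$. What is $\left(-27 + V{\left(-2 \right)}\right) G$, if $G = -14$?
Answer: $588$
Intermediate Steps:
$V{\left(K \right)} = -15$ ($V{\left(K \right)} = \left(-5\right) 3 = -15$)
$\left(-27 + V{\left(-2 \right)}\right) G = \left(-27 - 15\right) \left(-14\right) = \left(-42\right) \left(-14\right) = 588$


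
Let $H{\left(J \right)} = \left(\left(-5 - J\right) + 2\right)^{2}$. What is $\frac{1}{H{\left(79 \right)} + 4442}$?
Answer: $\frac{1}{11166} \approx 8.9558 \cdot 10^{-5}$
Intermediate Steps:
$H{\left(J \right)} = \left(-3 - J\right)^{2}$
$\frac{1}{H{\left(79 \right)} + 4442} = \frac{1}{\left(3 + 79\right)^{2} + 4442} = \frac{1}{82^{2} + 4442} = \frac{1}{6724 + 4442} = \frac{1}{11166}$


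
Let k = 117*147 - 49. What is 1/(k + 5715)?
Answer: 1/22865 ≈ 4.3735e-5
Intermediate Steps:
k = 17150 (k = 17199 - 49 = 17150)
1/(k + 5715) = 1/(17150 + 5715) = 1/22865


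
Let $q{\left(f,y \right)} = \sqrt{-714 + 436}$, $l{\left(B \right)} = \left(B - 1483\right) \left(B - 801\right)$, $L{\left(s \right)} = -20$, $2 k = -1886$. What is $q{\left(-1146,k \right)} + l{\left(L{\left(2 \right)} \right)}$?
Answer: $1233963 + i \sqrt{278} \approx 1.234 \cdot 10^{6} + 16.673 i$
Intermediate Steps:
$k = -943$ ($k = \frac{1}{2} \left(-1886\right) = -943$)
$l{\left(B \right)} = \left(-1483 + B\right) \left(-801 + B\right)$
$q{\left(f,y \right)} = i \sqrt{278}$ ($q{\left(f,y \right)} = \sqrt{-278} = i \sqrt{278}$)
$q{\left(-1146,k \right)} + l{\left(L{\left(2 \right)} \right)} = i \sqrt{278} + \left(1187883 + \left(-20\right)^{2} - -45680\right) = i \sqrt{278} + \left(1187883 + 400 + 45680\right) = i \sqrt{278} + 1233963 = 1233963 + i \sqrt{278}$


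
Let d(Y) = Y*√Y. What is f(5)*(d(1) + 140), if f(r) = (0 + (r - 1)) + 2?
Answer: 846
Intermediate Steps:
d(Y) = Y^(3/2)
f(r) = 1 + r (f(r) = (0 + (-1 + r)) + 2 = (-1 + r) + 2 = 1 + r)
f(5)*(d(1) + 140) = (1 + 5)*(1^(3/2) + 140) = 6*(1 + 140) = 6*141 = 846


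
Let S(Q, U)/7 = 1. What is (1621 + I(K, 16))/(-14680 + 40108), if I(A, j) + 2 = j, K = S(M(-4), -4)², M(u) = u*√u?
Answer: 545/8476 ≈ 0.064299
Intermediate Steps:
M(u) = u^(3/2)
S(Q, U) = 7 (S(Q, U) = 7*1 = 7)
K = 49 (K = 7² = 49)
I(A, j) = -2 + j
(1621 + I(K, 16))/(-14680 + 40108) = (1621 + (-2 + 16))/(-14680 + 40108) = (1621 + 14)/25428 = 1635*(1/25428) = 545/8476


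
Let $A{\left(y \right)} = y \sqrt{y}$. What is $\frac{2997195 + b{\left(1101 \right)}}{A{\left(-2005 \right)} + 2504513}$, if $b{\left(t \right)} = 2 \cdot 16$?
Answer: $\frac{7506593985451}{6280645517294} + \frac{6009440135 i \sqrt{2005}}{6280645517294} \approx 1.1952 + 0.042844 i$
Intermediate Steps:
$A{\left(y \right)} = y^{\frac{3}{2}}$
$b{\left(t \right)} = 32$
$\frac{2997195 + b{\left(1101 \right)}}{A{\left(-2005 \right)} + 2504513} = \frac{2997195 + 32}{\left(-2005\right)^{\frac{3}{2}} + 2504513} = \frac{2997227}{- 2005 i \sqrt{2005} + 2504513} = \frac{2997227}{2504513 - 2005 i \sqrt{2005}}$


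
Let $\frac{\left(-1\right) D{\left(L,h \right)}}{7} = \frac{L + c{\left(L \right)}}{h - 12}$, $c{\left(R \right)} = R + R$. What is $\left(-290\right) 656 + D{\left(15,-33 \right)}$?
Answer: $-190233$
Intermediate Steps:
$c{\left(R \right)} = 2 R$
$D{\left(L,h \right)} = - \frac{21 L}{-12 + h}$ ($D{\left(L,h \right)} = - 7 \frac{L + 2 L}{h - 12} = - 7 \frac{3 L}{-12 + h} = - \frac{21 L}{-12 + h}$)
$\left(-290\right) 656 + D{\left(15,-33 \right)} = \left(-290\right) 656 - \frac{315}{-12 - 33} = -190240 - \frac{315}{-45} = -190240 - 315 \left(- \frac{1}{45}\right) = -190240 + 7 = -190233$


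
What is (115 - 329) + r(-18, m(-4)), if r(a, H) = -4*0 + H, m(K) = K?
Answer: -218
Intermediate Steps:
r(a, H) = H (r(a, H) = 0 + H = H)
(115 - 329) + r(-18, m(-4)) = (115 - 329) - 4 = -214 - 4 = -218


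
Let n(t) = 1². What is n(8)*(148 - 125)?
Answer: 23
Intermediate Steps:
n(t) = 1
n(8)*(148 - 125) = 1*(148 - 125) = 1*23 = 23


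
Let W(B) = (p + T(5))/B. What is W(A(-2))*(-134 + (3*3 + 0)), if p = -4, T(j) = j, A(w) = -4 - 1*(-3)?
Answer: 125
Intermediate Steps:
A(w) = -1 (A(w) = -4 + 3 = -1)
W(B) = 1/B (W(B) = (-4 + 5)/B = 1/B)
W(A(-2))*(-134 + (3*3 + 0)) = (-134 + (3*3 + 0))/(-1) = -(-134 + (9 + 0)) = -(-134 + 9) = -1*(-125) = 125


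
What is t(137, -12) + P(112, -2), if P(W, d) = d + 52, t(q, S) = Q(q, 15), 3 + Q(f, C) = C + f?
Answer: 199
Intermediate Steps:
Q(f, C) = -3 + C + f (Q(f, C) = -3 + (C + f) = -3 + C + f)
t(q, S) = 12 + q (t(q, S) = -3 + 15 + q = 12 + q)
P(W, d) = 52 + d
t(137, -12) + P(112, -2) = (12 + 137) + (52 - 2) = 149 + 50 = 199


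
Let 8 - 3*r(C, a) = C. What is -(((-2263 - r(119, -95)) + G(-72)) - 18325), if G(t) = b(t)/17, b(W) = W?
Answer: 349439/17 ≈ 20555.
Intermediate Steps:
r(C, a) = 8/3 - C/3
G(t) = t/17
-(((-2263 - r(119, -95)) + G(-72)) - 18325) = -(((-2263 - (8/3 - ⅓*119)) + (1/17)*(-72)) - 18325) = -(((-2263 - (8/3 - 119/3)) - 72/17) - 18325) = -(((-2263 - 1*(-37)) - 72/17) - 18325) = -(((-2263 + 37) - 72/17) - 18325) = -((-2226 - 72/17) - 18325) = -(-37914/17 - 18325) = -1*(-349439/17) = 349439/17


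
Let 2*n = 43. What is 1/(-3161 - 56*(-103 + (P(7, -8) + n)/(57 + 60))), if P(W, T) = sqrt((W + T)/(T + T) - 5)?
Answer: 2734335/7100274593 + 126*I*sqrt(79)/7100274593 ≈ 0.0003851 + 1.5773e-7*I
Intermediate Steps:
P(W, T) = sqrt(-5 + (T + W)/(2*T)) (P(W, T) = sqrt((T + W)/((2*T)) - 5) = sqrt((T + W)*(1/(2*T)) - 5) = sqrt((T + W)/(2*T) - 5) = sqrt(-5 + (T + W)/(2*T)))
n = 43/2 (n = (1/2)*43 = 43/2 ≈ 21.500)
1/(-3161 - 56*(-103 + (P(7, -8) + n)/(57 + 60))) = 1/(-3161 - 56*(-103 + (sqrt(-18 + 2*7/(-8))/2 + 43/2)/(57 + 60))) = 1/(-3161 - 56*(-103 + (sqrt(-18 + 2*7*(-1/8))/2 + 43/2)/117)) = 1/(-3161 - 56*(-103 + (sqrt(-18 - 7/4)/2 + 43/2)*(1/117))) = 1/(-3161 - 56*(-103 + (sqrt(-79/4)/2 + 43/2)*(1/117))) = 1/(-3161 - 56*(-103 + ((I*sqrt(79)/2)/2 + 43/2)*(1/117))) = 1/(-3161 - 56*(-103 + (I*sqrt(79)/4 + 43/2)*(1/117))) = 1/(-3161 - 56*(-103 + (43/2 + I*sqrt(79)/4)*(1/117))) = 1/(-3161 - 56*(-103 + (43/234 + I*sqrt(79)/468))) = 1/(-3161 - 56*(-24059/234 + I*sqrt(79)/468)) = 1/(-3161 + (673652/117 - 14*I*sqrt(79)/117)) = 1/(303815/117 - 14*I*sqrt(79)/117)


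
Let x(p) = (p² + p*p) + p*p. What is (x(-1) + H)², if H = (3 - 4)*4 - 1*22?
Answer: 529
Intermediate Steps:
H = -26 (H = -1*4 - 22 = -4 - 22 = -26)
x(p) = 3*p² (x(p) = (p² + p²) + p² = 2*p² + p² = 3*p²)
(x(-1) + H)² = (3*(-1)² - 26)² = (3*1 - 26)² = (3 - 26)² = (-23)² = 529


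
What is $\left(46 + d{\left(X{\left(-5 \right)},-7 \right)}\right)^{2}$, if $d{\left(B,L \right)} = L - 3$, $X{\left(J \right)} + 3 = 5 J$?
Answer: $1296$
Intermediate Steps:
$X{\left(J \right)} = -3 + 5 J$
$d{\left(B,L \right)} = -3 + L$
$\left(46 + d{\left(X{\left(-5 \right)},-7 \right)}\right)^{2} = \left(46 - 10\right)^{2} = 36^{2} = 1296$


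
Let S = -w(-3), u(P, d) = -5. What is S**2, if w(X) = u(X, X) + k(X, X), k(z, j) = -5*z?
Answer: 100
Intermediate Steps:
w(X) = -5 - 5*X
S = -10 (S = -(-5 - 5*(-3)) = -(-5 + 15) = -1*10 = -10)
S**2 = (-10)**2 = 100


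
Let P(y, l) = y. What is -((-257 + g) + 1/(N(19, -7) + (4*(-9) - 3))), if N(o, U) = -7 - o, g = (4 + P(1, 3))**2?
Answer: 15081/65 ≈ 232.02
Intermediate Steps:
g = 25 (g = (4 + 1)**2 = 5**2 = 25)
-((-257 + g) + 1/(N(19, -7) + (4*(-9) - 3))) = -((-257 + 25) + 1/((-7 - 1*19) + (4*(-9) - 3))) = -(-232 + 1/((-7 - 19) + (-36 - 3))) = -(-232 + 1/(-26 - 39)) = -(-232 + 1/(-65)) = -(-232 - 1/65) = -1*(-15081/65) = 15081/65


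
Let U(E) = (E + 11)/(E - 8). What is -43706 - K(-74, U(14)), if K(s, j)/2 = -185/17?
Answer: -742632/17 ≈ -43684.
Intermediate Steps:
U(E) = (11 + E)/(-8 + E)
K(s, j) = -370/17 (K(s, j) = 2*(-185/17) = -370/17)
-43706 - K(-74, U(14)) = -43706 - 1*(-370/17) = -43706 + 370/17 = -742632/17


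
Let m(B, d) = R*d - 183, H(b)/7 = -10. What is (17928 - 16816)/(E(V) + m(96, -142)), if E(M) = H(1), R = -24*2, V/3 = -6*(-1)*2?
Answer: 1112/6563 ≈ 0.16943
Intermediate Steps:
H(b) = -70 (H(b) = 7*(-10) = -70)
V = 36 (V = 3*(-6*(-1)*2) = 3*(6*2) = 3*12 = 36)
R = -48
E(M) = -70
m(B, d) = -183 - 48*d (m(B, d) = -48*d - 183 = -183 - 48*d)
(17928 - 16816)/(E(V) + m(96, -142)) = (17928 - 16816)/(-70 + (-183 - 48*(-142))) = 1112/(-70 + (-183 + 6816)) = 1112/(-70 + 6633) = 1112/6563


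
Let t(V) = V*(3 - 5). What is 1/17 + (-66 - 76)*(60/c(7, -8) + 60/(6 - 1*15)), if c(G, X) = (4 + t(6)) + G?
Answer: 482803/51 ≈ 9466.7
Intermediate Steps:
t(V) = -2*V (t(V) = V*(-2) = -2*V)
c(G, X) = -8 + G (c(G, X) = (4 - 2*6) + G = (4 - 12) + G = -8 + G)
1/17 + (-66 - 76)*(60/c(7, -8) + 60/(6 - 1*15)) = 1/17 + (-66 - 76)*(60/(-8 + 7) + 60/(6 - 1*15)) = 1/17 - 142*(60/(-1) + 60/(6 - 15)) = 1/17 - 142*(60*(-1) + 60/(-9)) = 1/17 - 142*(-60 + 60*(-⅑)) = 1/17 - 142*(-60 - 20/3) = 1/17 - 142*(-200/3) = 1/17 + 28400/3 = 482803/51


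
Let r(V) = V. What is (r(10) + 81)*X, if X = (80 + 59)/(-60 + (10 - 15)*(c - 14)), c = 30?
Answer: -1807/20 ≈ -90.350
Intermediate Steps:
X = -139/140 (X = (80 + 59)/(-60 + (10 - 15)*(30 - 14)) = 139/(-60 - 5*16) = 139/(-60 - 80) = 139/(-140) = 139*(-1/140) = -139/140 ≈ -0.99286)
(r(10) + 81)*X = (10 + 81)*(-139/140) = 91*(-139/140) = -1807/20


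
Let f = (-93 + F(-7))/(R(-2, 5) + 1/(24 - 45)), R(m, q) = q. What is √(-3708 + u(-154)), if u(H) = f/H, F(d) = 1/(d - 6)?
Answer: I*√10026102/52 ≈ 60.892*I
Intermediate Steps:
F(d) = 1/(-6 + d)
f = -12705/676 (f = (-93 + 1/(-6 - 7))/(5 + 1/(24 - 45)) = (-93 + 1/(-13))/(5 + 1/(-21)) = (-93 - 1/13)/(5 - 1/21) = -1210/(13*104/21) = -1210/13*21/104 = -12705/676 ≈ -18.794)
u(H) = -12705/(676*H)
√(-3708 + u(-154)) = √(-3708 - 12705/676/(-154)) = √(-3708 - 12705/676*(-1/154)) = √(-3708 + 165/1352) = √(-5013051/1352) = I*√10026102/52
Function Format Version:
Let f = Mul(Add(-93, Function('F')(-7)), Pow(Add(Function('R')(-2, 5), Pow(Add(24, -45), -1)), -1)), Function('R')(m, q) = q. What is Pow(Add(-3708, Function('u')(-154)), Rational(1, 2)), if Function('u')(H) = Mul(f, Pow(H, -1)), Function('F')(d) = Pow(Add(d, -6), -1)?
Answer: Mul(Rational(1, 52), I, Pow(10026102, Rational(1, 2))) ≈ Mul(60.892, I)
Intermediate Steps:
Function('F')(d) = Pow(Add(-6, d), -1)
f = Rational(-12705, 676) (f = Mul(Add(-93, Pow(Add(-6, -7), -1)), Pow(Add(5, Pow(Add(24, -45), -1)), -1)) = Mul(Add(-93, Pow(-13, -1)), Pow(Add(5, Pow(-21, -1)), -1)) = Mul(Add(-93, Rational(-1, 13)), Pow(Add(5, Rational(-1, 21)), -1)) = Mul(Rational(-1210, 13), Pow(Rational(104, 21), -1)) = Mul(Rational(-1210, 13), Rational(21, 104)) = Rational(-12705, 676) ≈ -18.794)
Function('u')(H) = Mul(Rational(-12705, 676), Pow(H, -1))
Pow(Add(-3708, Function('u')(-154)), Rational(1, 2)) = Pow(Add(-3708, Mul(Rational(-12705, 676), Pow(-154, -1))), Rational(1, 2)) = Pow(Add(-3708, Mul(Rational(-12705, 676), Rational(-1, 154))), Rational(1, 2)) = Pow(Add(-3708, Rational(165, 1352)), Rational(1, 2)) = Pow(Rational(-5013051, 1352), Rational(1, 2)) = Mul(Rational(1, 52), I, Pow(10026102, Rational(1, 2)))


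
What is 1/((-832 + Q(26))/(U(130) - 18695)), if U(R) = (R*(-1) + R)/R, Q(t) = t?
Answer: 18695/806 ≈ 23.195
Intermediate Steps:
U(R) = 0 (U(R) = (-R + R)/R = 0/R = 0)
1/((-832 + Q(26))/(U(130) - 18695)) = 1/((-832 + 26)/(0 - 18695)) = 1/(-806/(-18695)) = 1/(-806*(-1/18695)) = 1/(806/18695) = 18695/806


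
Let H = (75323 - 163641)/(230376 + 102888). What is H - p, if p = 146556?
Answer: -24420963551/166632 ≈ -1.4656e+5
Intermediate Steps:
H = -44159/166632 (H = -88318/333264 = -88318*1/333264 = -44159/166632 ≈ -0.26501)
H - p = -44159/166632 - 1*146556 = -44159/166632 - 146556 = -24420963551/166632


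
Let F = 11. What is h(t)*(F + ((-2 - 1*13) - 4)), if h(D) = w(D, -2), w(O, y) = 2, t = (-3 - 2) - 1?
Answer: -16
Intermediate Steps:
t = -6 (t = -5 - 1 = -6)
h(D) = 2
h(t)*(F + ((-2 - 1*13) - 4)) = 2*(11 + ((-2 - 1*13) - 4)) = 2*(11 + ((-2 - 13) - 4)) = 2*(11 + (-15 - 4)) = 2*(11 - 19) = 2*(-8) = -16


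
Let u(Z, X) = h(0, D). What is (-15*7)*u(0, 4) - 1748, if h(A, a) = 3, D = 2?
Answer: -2063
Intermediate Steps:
u(Z, X) = 3
(-15*7)*u(0, 4) - 1748 = -15*7*3 - 1748 = -105*3 - 1748 = -315 - 1748 = -2063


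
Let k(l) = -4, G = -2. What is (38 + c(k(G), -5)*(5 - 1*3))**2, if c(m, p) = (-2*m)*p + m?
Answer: 2500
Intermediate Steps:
c(m, p) = m - 2*m*p (c(m, p) = -2*m*p + m = m - 2*m*p)
(38 + c(k(G), -5)*(5 - 1*3))**2 = (38 + (-4*(1 - 2*(-5)))*(5 - 1*3))**2 = (38 + (-4*(1 + 10))*(5 - 3))**2 = (38 - 4*11*2)**2 = (38 - 44*2)**2 = (38 - 88)**2 = (-50)**2 = 2500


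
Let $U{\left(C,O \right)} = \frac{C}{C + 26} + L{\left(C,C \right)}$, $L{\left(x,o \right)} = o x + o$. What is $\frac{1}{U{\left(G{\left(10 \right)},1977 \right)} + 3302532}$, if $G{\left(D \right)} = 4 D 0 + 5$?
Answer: $\frac{31}{102379427} \approx 3.028 \cdot 10^{-7}$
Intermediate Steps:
$G{\left(D \right)} = 5$ ($G{\left(D \right)} = 4 \cdot 0 + 5 = 0 + 5 = 5$)
$L{\left(x,o \right)} = o + o x$
$U{\left(C,O \right)} = \frac{C}{26 + C} + C \left(1 + C\right)$ ($U{\left(C,O \right)} = \frac{C}{C + 26} + C \left(1 + C\right) = \frac{C}{26 + C} + C \left(1 + C\right)$)
$\frac{1}{U{\left(G{\left(10 \right)},1977 \right)} + 3302532} = \frac{1}{\frac{5 \left(27 + 5^{2} + 27 \cdot 5\right)}{26 + 5} + 3302532} = \frac{1}{\frac{5 \left(27 + 25 + 135\right)}{31} + 3302532} = \frac{1}{5 \cdot \frac{1}{31} \cdot 187 + 3302532} = \frac{1}{\frac{935}{31} + 3302532} = \frac{1}{\frac{102379427}{31}} = \frac{31}{102379427}$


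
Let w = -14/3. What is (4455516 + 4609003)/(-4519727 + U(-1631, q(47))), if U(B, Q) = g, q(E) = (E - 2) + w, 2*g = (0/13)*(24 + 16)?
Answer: -9064519/4519727 ≈ -2.0055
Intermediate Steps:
w = -14/3 (w = -14*⅓ = -14/3 ≈ -4.6667)
g = 0 (g = ((0/13)*(24 + 16))/2 = ((0*(1/13))*40)/2 = (0*40)/2 = (½)*0 = 0)
q(E) = -20/3 + E (q(E) = (E - 2) - 14/3 = (-2 + E) - 14/3 = -20/3 + E)
U(B, Q) = 0
(4455516 + 4609003)/(-4519727 + U(-1631, q(47))) = (4455516 + 4609003)/(-4519727 + 0) = 9064519/(-4519727) = 9064519*(-1/4519727) = -9064519/4519727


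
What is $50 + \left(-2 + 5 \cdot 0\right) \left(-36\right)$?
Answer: $122$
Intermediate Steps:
$50 + \left(-2 + 5 \cdot 0\right) \left(-36\right) = 50 + \left(-2 + 0\right) \left(-36\right) = 50 - -72 = 50 + 72 = 122$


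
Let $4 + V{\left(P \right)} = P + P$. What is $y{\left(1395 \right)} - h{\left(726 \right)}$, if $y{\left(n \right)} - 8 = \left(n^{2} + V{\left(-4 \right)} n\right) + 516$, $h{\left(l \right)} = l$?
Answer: $1929083$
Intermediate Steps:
$V{\left(P \right)} = -4 + 2 P$ ($V{\left(P \right)} = -4 + \left(P + P\right) = -4 + 2 P$)
$y{\left(n \right)} = 524 + n^{2} - 12 n$ ($y{\left(n \right)} = 8 + \left(\left(n^{2} + \left(-4 + 2 \left(-4\right)\right) n\right) + 516\right) = 8 + \left(\left(n^{2} + \left(-4 - 8\right) n\right) + 516\right) = 8 + \left(\left(n^{2} - 12 n\right) + 516\right) = 8 + \left(516 + n^{2} - 12 n\right) = 524 + n^{2} - 12 n$)
$y{\left(1395 \right)} - h{\left(726 \right)} = \left(524 + 1395^{2} - 16740\right) - 726 = \left(524 + 1946025 - 16740\right) - 726 = 1929809 - 726 = 1929083$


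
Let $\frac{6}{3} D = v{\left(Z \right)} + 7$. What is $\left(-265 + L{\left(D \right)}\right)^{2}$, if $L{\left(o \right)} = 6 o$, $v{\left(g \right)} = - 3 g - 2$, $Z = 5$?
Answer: $87025$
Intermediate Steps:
$v{\left(g \right)} = -2 - 3 g$
$D = -5$ ($D = \frac{\left(-2 - 15\right) + 7}{2} = \frac{-17 + 7}{2} = \frac{1}{2} \left(-10\right) = -5$)
$\left(-265 + L{\left(D \right)}\right)^{2} = \left(-265 + 6 \left(-5\right)\right)^{2} = \left(-265 - 30\right)^{2} = \left(-295\right)^{2} = 87025$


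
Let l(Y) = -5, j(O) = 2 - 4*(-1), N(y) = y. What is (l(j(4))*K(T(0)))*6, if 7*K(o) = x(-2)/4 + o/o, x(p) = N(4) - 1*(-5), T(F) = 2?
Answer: -195/14 ≈ -13.929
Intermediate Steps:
j(O) = 6 (j(O) = 2 + 4 = 6)
x(p) = 9 (x(p) = 4 - 1*(-5) = 4 + 5 = 9)
K(o) = 13/28 (K(o) = (9/4 + o/o)/7 = (9*(¼) + 1)/7 = (9/4 + 1)/7 = (⅐)*(13/4) = 13/28)
(l(j(4))*K(T(0)))*6 = -5*13/28*6 = -65/28*6 = -195/14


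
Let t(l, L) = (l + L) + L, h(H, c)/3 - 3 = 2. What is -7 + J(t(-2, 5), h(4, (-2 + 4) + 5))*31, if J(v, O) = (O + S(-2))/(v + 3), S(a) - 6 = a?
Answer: 512/11 ≈ 46.545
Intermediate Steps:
S(a) = 6 + a
h(H, c) = 15 (h(H, c) = 9 + 3*2 = 9 + 6 = 15)
t(l, L) = l + 2*L (t(l, L) = (L + l) + L = l + 2*L)
J(v, O) = (4 + O)/(3 + v) (J(v, O) = (O + (6 - 2))/(v + 3) = (O + 4)/(3 + v) = (4 + O)/(3 + v))
-7 + J(t(-2, 5), h(4, (-2 + 4) + 5))*31 = -7 + ((4 + 15)/(3 + (-2 + 2*5)))*31 = -7 + (19/(3 + (-2 + 10)))*31 = -7 + (19/(3 + 8))*31 = -7 + (19/11)*31 = -7 + 589/11 = 512/11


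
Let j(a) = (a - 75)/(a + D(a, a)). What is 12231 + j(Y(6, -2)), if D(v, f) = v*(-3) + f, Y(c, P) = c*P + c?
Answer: 24435/2 ≈ 12218.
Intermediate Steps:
Y(c, P) = c + P*c (Y(c, P) = P*c + c = c + P*c)
D(v, f) = f - 3*v (D(v, f) = -3*v + f = f - 3*v)
j(a) = -(-75 + a)/a (j(a) = (a - 75)/(a + (a - 3*a)) = (-75 + a)/(a - 2*a) = (-75 + a)/((-a)) = (-75 + a)*(-1/a) = -(-75 + a)/a)
12231 + j(Y(6, -2)) = 12231 + (75 - 6*(1 - 2))/((6*(1 - 2))) = 12231 + (75 - 6*(-1))/((6*(-1))) = 12231 + (75 - 1*(-6))/(-6) = 12231 - (75 + 6)/6 = 12231 - ⅙*81 = 12231 - 27/2 = 24435/2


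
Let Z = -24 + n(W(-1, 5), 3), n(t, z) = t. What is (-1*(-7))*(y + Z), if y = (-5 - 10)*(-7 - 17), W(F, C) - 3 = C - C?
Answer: 2373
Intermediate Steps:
W(F, C) = 3 (W(F, C) = 3 + (C - C) = 3 + 0 = 3)
y = 360 (y = -15*(-24) = 360)
Z = -21 (Z = -24 + 3 = -21)
(-1*(-7))*(y + Z) = (-1*(-7))*(360 - 21) = 7*339 = 2373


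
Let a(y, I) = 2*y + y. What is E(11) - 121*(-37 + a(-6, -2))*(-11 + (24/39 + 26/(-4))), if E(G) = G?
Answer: -2921259/26 ≈ -1.1236e+5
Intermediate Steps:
a(y, I) = 3*y
E(11) - 121*(-37 + a(-6, -2))*(-11 + (24/39 + 26/(-4))) = 11 - 121*(-37 + 3*(-6))*(-11 + (24/39 + 26/(-4))) = 11 - 121*(-37 - 18)*(-11 + (24*(1/39) + 26*(-¼))) = 11 - (-6655)*(-11 + (8/13 - 13/2)) = 11 - (-6655)*(-11 - 153/26) = 11 - (-6655)*(-439)/26 = 11 - 121*24145/26 = 11 - 2921545/26 = -2921259/26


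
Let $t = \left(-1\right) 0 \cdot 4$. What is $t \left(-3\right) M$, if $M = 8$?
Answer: $0$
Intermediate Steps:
$t = 0$ ($t = 0 \cdot 4 = 0$)
$t \left(-3\right) M = 0 \left(-3\right) 8 = 0 \cdot 8 = 0$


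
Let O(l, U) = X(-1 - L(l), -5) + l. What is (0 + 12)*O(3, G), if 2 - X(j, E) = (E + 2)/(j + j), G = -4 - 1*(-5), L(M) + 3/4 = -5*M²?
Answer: 10812/179 ≈ 60.402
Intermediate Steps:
L(M) = -¾ - 5*M²
G = 1 (G = -4 + 5 = 1)
X(j, E) = 2 - (2 + E)/(2*j) (X(j, E) = 2 - (E + 2)/(j + j) = 2 - (2 + E)/(2*j))
O(l, U) = l + (2 + 20*l²)/(2*(-¼ + 5*l²)) (O(l, U) = (-2 - 1*(-5) + 4*(-1 - (-¾ - 5*l²)))/(2*(-1 - (-¾ - 5*l²))) + l = (-2 + 5 + 4*(-1 + (¾ + 5*l²)))/(2*(-1 + (¾ + 5*l²))) + l = (-2 + 5 + 4*(-¼ + 5*l²))/(2*(-¼ + 5*l²)) + l = (-2 + 5 + (-1 + 20*l²))/(2*(-¼ + 5*l²)) + l = (2 + 20*l²)/(2*(-¼ + 5*l²)) + l = l + (2 + 20*l²)/(2*(-¼ + 5*l²)))
(0 + 12)*O(3, G) = (0 + 12)*((4 - 1*3 + 20*3³ + 40*3²)/(-1 + 20*3²)) = 12*((4 - 3 + 20*27 + 40*9)/(-1 + 20*9)) = 12*((4 - 3 + 540 + 360)/(-1 + 180)) = 12*(901/179) = 10812/179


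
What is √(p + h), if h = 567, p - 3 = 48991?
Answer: √49561 ≈ 222.62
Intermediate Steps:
p = 48994 (p = 3 + 48991 = 48994)
√(p + h) = √(48994 + 567) = √49561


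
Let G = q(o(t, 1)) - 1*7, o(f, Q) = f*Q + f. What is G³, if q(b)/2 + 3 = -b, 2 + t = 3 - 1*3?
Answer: -125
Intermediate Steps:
t = -2 (t = -2 + (3 - 1*3) = -2 + (3 - 3) = -2 + 0 = -2)
o(f, Q) = f + Q*f (o(f, Q) = Q*f + f = f + Q*f)
q(b) = -6 - 2*b (q(b) = -6 + 2*(-b) = -6 - 2*b)
G = -5 (G = (-6 - (-4)*(1 + 1)) - 1*7 = (-6 - (-4)*2) - 7 = (-6 - 2*(-4)) - 7 = (-6 + 8) - 7 = 2 - 7 = -5)
G³ = (-5)³ = -125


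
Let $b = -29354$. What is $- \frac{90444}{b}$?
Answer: $\frac{45222}{14677} \approx 3.0811$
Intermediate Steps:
$- \frac{90444}{b} = - \frac{90444}{-29354} = \left(-90444\right) \left(- \frac{1}{29354}\right) = \frac{45222}{14677}$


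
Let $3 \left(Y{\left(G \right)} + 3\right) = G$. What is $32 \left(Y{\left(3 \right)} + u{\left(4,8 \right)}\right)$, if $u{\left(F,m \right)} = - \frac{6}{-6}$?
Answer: $-32$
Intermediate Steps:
$Y{\left(G \right)} = -3 + \frac{G}{3}$
$u{\left(F,m \right)} = 1$ ($u{\left(F,m \right)} = \left(-6\right) \left(- \frac{1}{6}\right) = 1$)
$32 \left(Y{\left(3 \right)} + u{\left(4,8 \right)}\right) = 32 \left(\left(-3 + \frac{1}{3} \cdot 3\right) + 1\right) = 32 \left(\left(-3 + 1\right) + 1\right) = 32 \left(-2 + 1\right) = 32 \left(-1\right) = -32$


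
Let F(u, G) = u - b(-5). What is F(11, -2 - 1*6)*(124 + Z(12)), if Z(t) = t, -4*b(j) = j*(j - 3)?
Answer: 2856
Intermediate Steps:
b(j) = -j*(-3 + j)/4 (b(j) = -j*(j - 3)/4 = -j*(-3 + j)/4)
F(u, G) = 10 + u (F(u, G) = u - (-5)*(3 - 1*(-5))/4 = u - (-5)*(3 + 5)/4 = u - (-5)*8/4 = u - 1*(-10) = u + 10 = 10 + u)
F(11, -2 - 1*6)*(124 + Z(12)) = (10 + 11)*(124 + 12) = 21*136 = 2856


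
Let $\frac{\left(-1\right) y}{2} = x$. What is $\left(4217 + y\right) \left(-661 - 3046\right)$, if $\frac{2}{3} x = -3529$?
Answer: $-54878428$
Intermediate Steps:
$x = - \frac{10587}{2}$ ($x = \frac{3}{2} \left(-3529\right) = - \frac{10587}{2} \approx -5293.5$)
$y = 10587$ ($y = \left(-2\right) \left(- \frac{10587}{2}\right) = 10587$)
$\left(4217 + y\right) \left(-661 - 3046\right) = \left(4217 + 10587\right) \left(-661 - 3046\right) = 14804 \left(-3707\right) = -54878428$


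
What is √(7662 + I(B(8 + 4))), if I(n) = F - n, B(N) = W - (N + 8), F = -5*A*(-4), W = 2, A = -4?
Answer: 20*√19 ≈ 87.178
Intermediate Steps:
F = -80 (F = -5*(-4)*(-4) = 20*(-4) = -80)
B(N) = -6 - N (B(N) = 2 - (N + 8) = 2 - (8 + N) = 2 + (-8 - N) = -6 - N)
I(n) = -80 - n
√(7662 + I(B(8 + 4))) = √(7662 + (-80 - (-6 - (8 + 4)))) = √(7662 + (-80 - (-6 - 1*12))) = √(7662 + (-80 - (-6 - 12))) = √(7662 + (-80 - 1*(-18))) = √(7662 + (-80 + 18)) = √(7662 - 62) = √7600 = 20*√19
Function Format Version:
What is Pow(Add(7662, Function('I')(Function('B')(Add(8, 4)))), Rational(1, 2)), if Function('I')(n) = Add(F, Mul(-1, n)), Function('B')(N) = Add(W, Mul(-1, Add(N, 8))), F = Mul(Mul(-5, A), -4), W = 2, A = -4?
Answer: Mul(20, Pow(19, Rational(1, 2))) ≈ 87.178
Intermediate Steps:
F = -80 (F = Mul(Mul(-5, -4), -4) = Mul(20, -4) = -80)
Function('B')(N) = Add(-6, Mul(-1, N)) (Function('B')(N) = Add(2, Mul(-1, Add(N, 8))) = Add(2, Mul(-1, Add(8, N))) = Add(2, Add(-8, Mul(-1, N))) = Add(-6, Mul(-1, N)))
Function('I')(n) = Add(-80, Mul(-1, n))
Pow(Add(7662, Function('I')(Function('B')(Add(8, 4)))), Rational(1, 2)) = Pow(Add(7662, Add(-80, Mul(-1, Add(-6, Mul(-1, Add(8, 4)))))), Rational(1, 2)) = Pow(Add(7662, Add(-80, Mul(-1, Add(-6, Mul(-1, 12))))), Rational(1, 2)) = Pow(Add(7662, Add(-80, Mul(-1, Add(-6, -12)))), Rational(1, 2)) = Pow(Add(7662, Add(-80, Mul(-1, -18))), Rational(1, 2)) = Pow(Add(7662, Add(-80, 18)), Rational(1, 2)) = Pow(Add(7662, -62), Rational(1, 2)) = Pow(7600, Rational(1, 2)) = Mul(20, Pow(19, Rational(1, 2)))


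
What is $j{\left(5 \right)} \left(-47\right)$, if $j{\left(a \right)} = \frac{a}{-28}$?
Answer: $\frac{235}{28} \approx 8.3929$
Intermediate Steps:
$j{\left(a \right)} = - \frac{a}{28}$ ($j{\left(a \right)} = a \left(- \frac{1}{28}\right) = - \frac{a}{28}$)
$j{\left(5 \right)} \left(-47\right) = \left(- \frac{1}{28}\right) 5 \left(-47\right) = \left(- \frac{5}{28}\right) \left(-47\right) = \frac{235}{28}$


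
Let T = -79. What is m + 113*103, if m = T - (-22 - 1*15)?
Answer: 11597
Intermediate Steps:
m = -42 (m = -79 - (-22 - 1*15) = -79 - (-22 - 15) = -79 - 1*(-37) = -79 + 37 = -42)
m + 113*103 = -42 + 113*103 = -42 + 11639 = 11597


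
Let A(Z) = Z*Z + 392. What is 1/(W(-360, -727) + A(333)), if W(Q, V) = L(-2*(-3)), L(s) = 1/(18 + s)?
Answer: 24/2670745 ≈ 8.9863e-6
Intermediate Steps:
A(Z) = 392 + Z² (A(Z) = Z² + 392 = 392 + Z²)
W(Q, V) = 1/24 (W(Q, V) = 1/(18 - 2*(-3)) = 1/(18 + 6) = 1/24)
1/(W(-360, -727) + A(333)) = 1/(1/24 + (392 + 333²)) = 1/(1/24 + (392 + 110889)) = 1/(1/24 + 111281) = 1/(2670745/24) = 24/2670745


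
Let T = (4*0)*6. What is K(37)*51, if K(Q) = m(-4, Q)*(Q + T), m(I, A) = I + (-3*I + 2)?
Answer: 18870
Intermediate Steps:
m(I, A) = 2 - 2*I (m(I, A) = I + (2 - 3*I) = 2 - 2*I)
T = 0 (T = 0*6 = 0)
K(Q) = 10*Q (K(Q) = (2 - 2*(-4))*(Q + 0) = (2 + 8)*Q = 10*Q)
K(37)*51 = (10*37)*51 = 370*51 = 18870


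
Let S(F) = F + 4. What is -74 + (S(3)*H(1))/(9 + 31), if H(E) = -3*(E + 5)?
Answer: -1543/20 ≈ -77.150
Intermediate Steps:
H(E) = -15 - 3*E (H(E) = -3*(5 + E) = -15 - 3*E)
S(F) = 4 + F
-74 + (S(3)*H(1))/(9 + 31) = -74 + ((4 + 3)*(-15 - 3*1))/(9 + 31) = -74 + (7*(-15 - 3))/40 = -74 + (7*(-18))/40 = -74 + (1/40)*(-126) = -74 - 63/20 = -1543/20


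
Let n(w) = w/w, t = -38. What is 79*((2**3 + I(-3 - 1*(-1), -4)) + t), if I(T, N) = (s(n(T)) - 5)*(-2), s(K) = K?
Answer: -1738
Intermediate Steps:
n(w) = 1
I(T, N) = 8 (I(T, N) = (1 - 5)*(-2) = -4*(-2) = 8)
79*((2**3 + I(-3 - 1*(-1), -4)) + t) = 79*((2**3 + 8) - 38) = 79*((8 + 8) - 38) = 79*(16 - 38) = 79*(-22) = -1738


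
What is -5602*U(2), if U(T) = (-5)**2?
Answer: -140050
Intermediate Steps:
U(T) = 25
-5602*U(2) = -5602*25 = -140050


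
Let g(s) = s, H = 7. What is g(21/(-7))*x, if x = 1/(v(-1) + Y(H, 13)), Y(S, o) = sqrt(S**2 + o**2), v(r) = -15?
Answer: 45/7 + 3*sqrt(218)/7 ≈ 12.756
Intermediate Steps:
x = 1/(-15 + sqrt(218)) (x = 1/(-15 + sqrt(7**2 + 13**2)) = 1/(-15 + sqrt(49 + 169)) = 1/(-15 + sqrt(218)) ≈ -4.2521)
g(21/(-7))*x = (21/(-7))*(-15/7 - sqrt(218)/7) = (21*(-1/7))*(-15/7 - sqrt(218)/7) = -3*(-15/7 - sqrt(218)/7) = 45/7 + 3*sqrt(218)/7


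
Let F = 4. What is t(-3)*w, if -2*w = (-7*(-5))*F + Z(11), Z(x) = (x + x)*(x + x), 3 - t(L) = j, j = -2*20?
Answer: -13416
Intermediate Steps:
j = -40
t(L) = 43 (t(L) = 3 - 1*(-40) = 3 + 40 = 43)
Z(x) = 4*x² (Z(x) = (2*x)*(2*x) = 4*x²)
w = -312 (w = -(-7*(-5)*4 + 4*11²)/2 = -(35*4 + 4*121)/2 = -(140 + 484)/2 = -½*624 = -312)
t(-3)*w = 43*(-312) = -13416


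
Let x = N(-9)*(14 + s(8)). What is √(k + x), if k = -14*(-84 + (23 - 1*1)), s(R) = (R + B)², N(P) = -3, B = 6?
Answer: √238 ≈ 15.427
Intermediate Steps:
s(R) = (6 + R)² (s(R) = (R + 6)² = (6 + R)²)
x = -630 (x = -3*(14 + (6 + 8)²) = -3*(14 + 14²) = -3*(14 + 196) = -3*210 = -630)
k = 868 (k = -14*(-84 + (23 - 1)) = -14*(-84 + 22) = -14*(-62) = 868)
√(k + x) = √(868 - 630) = √238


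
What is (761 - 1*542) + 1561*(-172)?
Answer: -268273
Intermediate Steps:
(761 - 1*542) + 1561*(-172) = (761 - 542) - 268492 = 219 - 268492 = -268273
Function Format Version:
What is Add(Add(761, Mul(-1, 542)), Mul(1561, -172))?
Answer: -268273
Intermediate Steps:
Add(Add(761, Mul(-1, 542)), Mul(1561, -172)) = Add(Add(761, -542), -268492) = Add(219, -268492) = -268273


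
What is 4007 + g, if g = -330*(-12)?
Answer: 7967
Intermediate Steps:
g = 3960
4007 + g = 4007 + 3960 = 7967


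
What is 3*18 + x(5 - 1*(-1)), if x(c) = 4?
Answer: 58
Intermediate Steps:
3*18 + x(5 - 1*(-1)) = 3*18 + 4 = 54 + 4 = 58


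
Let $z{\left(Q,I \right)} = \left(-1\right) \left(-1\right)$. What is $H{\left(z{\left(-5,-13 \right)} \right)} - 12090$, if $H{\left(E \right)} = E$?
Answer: $-12089$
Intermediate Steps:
$z{\left(Q,I \right)} = 1$
$H{\left(z{\left(-5,-13 \right)} \right)} - 12090 = 1 - 12090 = -12089$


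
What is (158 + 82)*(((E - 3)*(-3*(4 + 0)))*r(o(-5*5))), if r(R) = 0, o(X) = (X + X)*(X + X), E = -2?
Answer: 0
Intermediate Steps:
o(X) = 4*X**2 (o(X) = (2*X)*(2*X) = 4*X**2)
(158 + 82)*(((E - 3)*(-3*(4 + 0)))*r(o(-5*5))) = (158 + 82)*(((-2 - 3)*(-3*(4 + 0)))*0) = 240*(-(-15)*4*0) = 240*(-5*(-12)*0) = 240*(60*0) = 240*0 = 0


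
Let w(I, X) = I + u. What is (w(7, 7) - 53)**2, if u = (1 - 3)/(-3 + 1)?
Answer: 2025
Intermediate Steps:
u = 1 (u = -2/(-2) = -2*(-1/2) = 1)
w(I, X) = 1 + I (w(I, X) = I + 1 = 1 + I)
(w(7, 7) - 53)**2 = ((1 + 7) - 53)**2 = (8 - 53)**2 = (-45)**2 = 2025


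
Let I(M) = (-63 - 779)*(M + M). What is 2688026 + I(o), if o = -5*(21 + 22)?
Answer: 3050086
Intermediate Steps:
o = -215 (o = -5*43 = -215)
I(M) = -1684*M
2688026 + I(o) = 2688026 - 1684*(-215) = 2688026 + 362060 = 3050086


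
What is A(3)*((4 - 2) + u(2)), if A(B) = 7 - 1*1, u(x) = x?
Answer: 24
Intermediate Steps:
A(B) = 6 (A(B) = 7 - 1 = 6)
A(3)*((4 - 2) + u(2)) = 6*((4 - 2) + 2) = 6*(2 + 2) = 6*4 = 24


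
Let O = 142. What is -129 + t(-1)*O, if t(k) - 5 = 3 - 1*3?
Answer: 581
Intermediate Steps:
t(k) = 5 (t(k) = 5 + (3 - 1*3) = 5 + (3 - 3) = 5 + 0 = 5)
-129 + t(-1)*O = -129 + 5*142 = -129 + 710 = 581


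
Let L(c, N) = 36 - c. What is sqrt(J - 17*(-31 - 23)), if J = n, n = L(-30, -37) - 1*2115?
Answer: I*sqrt(1131) ≈ 33.63*I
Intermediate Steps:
n = -2049 (n = (36 - 1*(-30)) - 1*2115 = (36 + 30) - 2115 = 66 - 2115 = -2049)
J = -2049
sqrt(J - 17*(-31 - 23)) = sqrt(-2049 - 17*(-31 - 23)) = sqrt(-2049 - 17*(-54)) = sqrt(-2049 + 918) = sqrt(-1131) = I*sqrt(1131)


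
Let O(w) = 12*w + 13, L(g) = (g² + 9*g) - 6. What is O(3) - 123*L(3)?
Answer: -3641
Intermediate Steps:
L(g) = -6 + g² + 9*g
O(w) = 13 + 12*w
O(3) - 123*L(3) = (13 + 12*3) - 123*(-6 + 3² + 9*3) = (13 + 36) - 123*(-6 + 9 + 27) = 49 - 123*30 = 49 - 3690 = -3641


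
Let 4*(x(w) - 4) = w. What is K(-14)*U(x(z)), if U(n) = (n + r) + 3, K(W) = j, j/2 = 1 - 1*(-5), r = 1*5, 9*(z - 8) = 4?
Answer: 508/3 ≈ 169.33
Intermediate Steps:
z = 76/9 (z = 8 + (1/9)*4 = 8 + 4/9 = 76/9 ≈ 8.4444)
r = 5
x(w) = 4 + w/4
j = 12 (j = 2*(1 - 1*(-5)) = 2*(1 + 5) = 2*6 = 12)
K(W) = 12
U(n) = 8 + n (U(n) = (n + 5) + 3 = (5 + n) + 3 = 8 + n)
K(-14)*U(x(z)) = 12*(8 + (4 + (1/4)*(76/9))) = 12*(8 + (4 + 19/9)) = 12*(8 + 55/9) = 12*(127/9) = 508/3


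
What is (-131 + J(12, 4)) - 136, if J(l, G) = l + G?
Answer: -251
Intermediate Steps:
J(l, G) = G + l
(-131 + J(12, 4)) - 136 = (-131 + (4 + 12)) - 136 = (-131 + 16) - 136 = -115 - 136 = -251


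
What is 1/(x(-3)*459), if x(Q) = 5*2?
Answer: 1/4590 ≈ 0.00021786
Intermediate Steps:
x(Q) = 10
1/(x(-3)*459) = 1/(10*459) = 1/4590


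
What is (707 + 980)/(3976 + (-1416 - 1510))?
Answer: 241/150 ≈ 1.6067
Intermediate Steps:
(707 + 980)/(3976 + (-1416 - 1510)) = 1687/(3976 - 2926) = 1687/1050 = 1687*(1/1050) = 241/150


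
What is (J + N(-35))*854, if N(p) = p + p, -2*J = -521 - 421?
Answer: 342454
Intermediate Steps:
J = 471 (J = -(-521 - 421)/2 = -1/2*(-942) = 471)
N(p) = 2*p
(J + N(-35))*854 = (471 + 2*(-35))*854 = (471 - 70)*854 = 401*854 = 342454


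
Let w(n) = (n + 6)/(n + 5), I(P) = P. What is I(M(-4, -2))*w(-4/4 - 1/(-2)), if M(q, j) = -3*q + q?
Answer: 88/9 ≈ 9.7778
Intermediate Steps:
M(q, j) = -2*q
w(n) = (6 + n)/(5 + n)
I(M(-4, -2))*w(-4/4 - 1/(-2)) = (-2*(-4))*((6 + (-4/4 - 1/(-2)))/(5 + (-4/4 - 1/(-2)))) = 8*((6 + (-4*1/4 - 1*(-1/2)))/(5 + (-4*1/4 - 1*(-1/2)))) = 8*((6 + (-1 + 1/2))/(5 + (-1 + 1/2))) = 8*((6 - 1/2)/(5 - 1/2)) = 8*((11/2)/(9/2)) = 8*((2/9)*(11/2)) = 8*(11/9) = 88/9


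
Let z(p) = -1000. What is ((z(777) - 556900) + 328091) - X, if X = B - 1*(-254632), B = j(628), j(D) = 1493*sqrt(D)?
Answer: -484441 - 2986*sqrt(157) ≈ -5.2186e+5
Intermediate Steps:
B = 2986*sqrt(157) (B = 1493*sqrt(628) = 1493*(2*sqrt(157)) = 2986*sqrt(157) ≈ 37415.)
X = 254632 + 2986*sqrt(157) (X = 2986*sqrt(157) - 1*(-254632) = 2986*sqrt(157) + 254632 = 254632 + 2986*sqrt(157) ≈ 2.9205e+5)
((z(777) - 556900) + 328091) - X = ((-1000 - 556900) + 328091) - (254632 + 2986*sqrt(157)) = (-557900 + 328091) + (-254632 - 2986*sqrt(157)) = -229809 + (-254632 - 2986*sqrt(157)) = -484441 - 2986*sqrt(157)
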